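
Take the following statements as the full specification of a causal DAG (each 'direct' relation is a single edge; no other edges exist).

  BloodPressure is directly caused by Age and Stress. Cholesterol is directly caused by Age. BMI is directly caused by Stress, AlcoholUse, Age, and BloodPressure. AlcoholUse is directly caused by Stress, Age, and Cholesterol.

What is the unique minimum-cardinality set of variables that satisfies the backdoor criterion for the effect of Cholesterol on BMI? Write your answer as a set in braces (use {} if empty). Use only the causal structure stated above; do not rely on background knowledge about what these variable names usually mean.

{Age}

Variables eligible for adjustment (non-descendants of Cholesterol, excluding Cholesterol and BMI): {Age, BloodPressure, Stress}.
Backdoor paths from Cholesterol to BMI:
  P1: Cholesterol <- Age -> BloodPressure <- Stress -> AlcoholUse -> BMI
  P2: Cholesterol <- Age -> BloodPressure <- Stress -> BMI
  P3: Cholesterol <- Age -> BloodPressure -> BMI
  P4: Cholesterol <- Age -> AlcoholUse <- Stress -> BloodPressure -> BMI
  P5: Cholesterol <- Age -> AlcoholUse <- Stress -> BMI
  P6: Cholesterol <- Age -> AlcoholUse -> BMI
  P7: Cholesterol <- Age -> BMI
The empty set is not sufficient: P3 (Cholesterol <- Age -> BloodPressure -> BMI) has no collider blocking it and no conditioned non-collider, so it is open.
Try {Age}:
  P1: blocked at fork node Age ∈ conditioning set.
  P2: blocked at fork node Age ∈ conditioning set.
  P3: blocked at fork node Age ∈ conditioning set.
  P4: blocked at fork node Age ∈ conditioning set.
  P5: blocked at fork node Age ∈ conditioning set.
  P6: blocked at fork node Age ∈ conditioning set.
  P7: blocked at fork node Age ∈ conditioning set.
{Age} contains no descendant of Cholesterol and blocks every backdoor path.
No other singleton works — e.g. {Stress} leaves P3 open — so {Age} is the unique smallest valid adjustment set.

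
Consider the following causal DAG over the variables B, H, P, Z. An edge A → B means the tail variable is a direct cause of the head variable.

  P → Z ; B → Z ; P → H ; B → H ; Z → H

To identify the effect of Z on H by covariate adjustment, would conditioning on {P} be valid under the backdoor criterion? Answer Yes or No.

Backdoor paths from Z to H (paths whose first edge points into Z):
  P1: Z <- B -> H
  P2: Z <- P -> H
Condition 1 (no descendant of Z in the set): holds — descendants of Z are {H}; none are in {P}.
Condition 2 (every backdoor path blocked by {P}):
  P1: open — no interior node is in the conditioning set.
  P2: blocked at fork node P ∈ conditioning set.
{P} does not satisfy the backdoor criterion.

No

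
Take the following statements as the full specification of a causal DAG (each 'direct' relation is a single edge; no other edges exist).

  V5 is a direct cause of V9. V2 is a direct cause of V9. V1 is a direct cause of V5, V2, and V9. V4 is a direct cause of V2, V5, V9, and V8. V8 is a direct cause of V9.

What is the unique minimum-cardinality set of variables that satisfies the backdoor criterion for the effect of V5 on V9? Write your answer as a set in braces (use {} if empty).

{V1, V4}

Variables eligible for adjustment (non-descendants of V5, excluding V5 and V9): {V1, V2, V4, V8}.
Backdoor paths from V5 to V9:
  P1: V5 <- V4 -> V2 <- V1 -> V9
  P2: V5 <- V4 -> V2 -> V9
  P3: V5 <- V4 -> V8 -> V9
  P4: V5 <- V4 -> V9
  P5: V5 <- V1 -> V2 <- V4 -> V8 -> V9
  P6: V5 <- V1 -> V2 <- V4 -> V9
  P7: V5 <- V1 -> V2 -> V9
  P8: V5 <- V1 -> V9
The empty set is not sufficient: P2 (V5 <- V4 -> V2 -> V9) has no collider blocking it and no conditioned non-collider, so it is open.
Try {V1, V4}:
  P1: blocked at fork node V4 ∈ conditioning set.
  P2: blocked at fork node V4 ∈ conditioning set.
  P3: blocked at fork node V4 ∈ conditioning set.
  P4: blocked at fork node V4 ∈ conditioning set.
  P5: blocked at fork node V1 ∈ conditioning set.
  P6: blocked at fork node V1 ∈ conditioning set.
  P7: blocked at fork node V1 ∈ conditioning set.
  P8: blocked at fork node V1 ∈ conditioning set.
{V1, V4} contains no descendant of V5 and blocks every backdoor path.
Every element of {V1, V4} is needed (dropping V1 leaves P7 open; dropping V4 leaves P2 open), so no proper subset is valid.
Among all size-2 subsets of the eligible variables, only {V1, V4} blocks every backdoor path, so it is the unique smallest valid adjustment set.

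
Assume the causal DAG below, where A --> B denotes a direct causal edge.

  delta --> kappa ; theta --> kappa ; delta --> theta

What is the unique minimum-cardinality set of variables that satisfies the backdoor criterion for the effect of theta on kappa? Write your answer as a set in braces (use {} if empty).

Variables eligible for adjustment (non-descendants of theta, excluding theta and kappa): {delta}.
Backdoor paths from theta to kappa:
  P1: theta <- delta -> kappa
The empty set is not sufficient: P1 (theta <- delta -> kappa) has no collider blocking it and no conditioned non-collider, so it is open.
Try {delta}:
  P1: blocked at fork node delta ∈ conditioning set.
{delta} contains no descendant of theta and blocks every backdoor path.
{delta} is the unique smallest valid adjustment set.

{delta}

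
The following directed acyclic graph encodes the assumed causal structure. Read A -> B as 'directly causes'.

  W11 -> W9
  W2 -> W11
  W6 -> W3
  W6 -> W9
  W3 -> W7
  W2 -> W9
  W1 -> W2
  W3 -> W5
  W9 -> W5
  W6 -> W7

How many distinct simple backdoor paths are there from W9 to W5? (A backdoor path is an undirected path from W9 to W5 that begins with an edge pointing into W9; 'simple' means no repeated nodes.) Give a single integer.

2

A backdoor path from W9 to W5 is any simple undirected path whose first edge points into W9 (i.e. leaves W9 via a parent).
Parents of W9: {W11, W2, W6}.
Enumerating:
  P1: W9 <- W6 -> W3 -> W5
  P2: W9 <- W6 -> W7 <- W3 -> W5
That exhausts the simple backdoor paths. Count: 2.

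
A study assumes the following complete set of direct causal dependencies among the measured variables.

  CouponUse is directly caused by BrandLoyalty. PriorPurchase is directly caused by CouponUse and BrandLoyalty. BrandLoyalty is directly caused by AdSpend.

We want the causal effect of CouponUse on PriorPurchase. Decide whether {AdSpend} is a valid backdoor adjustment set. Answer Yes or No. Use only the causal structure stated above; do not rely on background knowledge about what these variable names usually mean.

No

Backdoor paths from CouponUse to PriorPurchase (paths whose first edge points into CouponUse):
  P1: CouponUse <- BrandLoyalty -> PriorPurchase
Condition 1 (no descendant of CouponUse in the set): holds — descendants of CouponUse are {PriorPurchase}; none are in {AdSpend}.
Condition 2 (every backdoor path blocked by {AdSpend}):
  P1: open — no interior node is in the conditioning set.
{AdSpend} does not satisfy the backdoor criterion.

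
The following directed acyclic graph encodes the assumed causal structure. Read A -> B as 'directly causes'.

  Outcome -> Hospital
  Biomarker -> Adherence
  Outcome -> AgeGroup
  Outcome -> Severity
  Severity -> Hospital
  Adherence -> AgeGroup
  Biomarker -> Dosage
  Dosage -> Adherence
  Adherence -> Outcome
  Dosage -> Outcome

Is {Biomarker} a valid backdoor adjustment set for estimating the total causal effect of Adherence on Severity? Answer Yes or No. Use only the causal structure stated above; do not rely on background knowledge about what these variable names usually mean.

Backdoor paths from Adherence to Severity (paths whose first edge points into Adherence):
  P1: Adherence <- Biomarker -> Dosage -> Outcome -> Severity
  P2: Adherence <- Biomarker -> Dosage -> Outcome -> Hospital <- Severity
  P3: Adherence <- Dosage -> Outcome -> Severity
  P4: Adherence <- Dosage -> Outcome -> Hospital <- Severity
Condition 1 (no descendant of Adherence in the set): holds — descendants of Adherence are {AgeGroup, Hospital, Outcome, Severity}; none are in {Biomarker}.
Condition 2 (every backdoor path blocked by {Biomarker}):
  P1: blocked at fork node Biomarker ∈ conditioning set.
  P2: blocked at fork node Biomarker ∈ conditioning set.
  P3: open — no interior node is in the conditioning set.
  P4: blocked at collider Hospital (neither it nor any descendant is in the conditioning set).
{Biomarker} does not satisfy the backdoor criterion.

No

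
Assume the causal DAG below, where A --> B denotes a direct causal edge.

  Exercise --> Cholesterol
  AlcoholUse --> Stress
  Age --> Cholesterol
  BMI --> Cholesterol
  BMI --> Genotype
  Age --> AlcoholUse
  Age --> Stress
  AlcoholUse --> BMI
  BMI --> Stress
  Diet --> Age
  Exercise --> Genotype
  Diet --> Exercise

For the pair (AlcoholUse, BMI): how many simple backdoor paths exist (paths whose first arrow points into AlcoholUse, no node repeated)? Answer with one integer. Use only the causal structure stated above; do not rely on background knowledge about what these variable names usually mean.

5

A backdoor path from AlcoholUse to BMI is any simple undirected path whose first edge points into AlcoholUse (i.e. leaves AlcoholUse via a parent).
Parents of AlcoholUse: {Age}.
Enumerating:
  P1: AlcoholUse <- Age <- Diet -> Exercise -> Genotype <- BMI
  P2: AlcoholUse <- Age <- Diet -> Exercise -> Cholesterol <- BMI
  P3: AlcoholUse <- Age -> Cholesterol <- Exercise -> Genotype <- BMI
  P4: AlcoholUse <- Age -> Cholesterol <- BMI
  P5: AlcoholUse <- Age -> Stress <- BMI
That exhausts the simple backdoor paths. Count: 5.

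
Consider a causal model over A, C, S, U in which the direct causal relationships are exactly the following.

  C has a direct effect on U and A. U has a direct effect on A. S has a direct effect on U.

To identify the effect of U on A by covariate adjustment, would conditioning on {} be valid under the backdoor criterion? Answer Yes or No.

Backdoor paths from U to A (paths whose first edge points into U):
  P1: U <- C -> A
Condition 1 (no descendant of U in the set): holds — descendants of U are {A}; none are in {}.
Condition 2 (every backdoor path blocked by {}):
  P1: open — no interior node is in the conditioning set.
{} does not satisfy the backdoor criterion.

No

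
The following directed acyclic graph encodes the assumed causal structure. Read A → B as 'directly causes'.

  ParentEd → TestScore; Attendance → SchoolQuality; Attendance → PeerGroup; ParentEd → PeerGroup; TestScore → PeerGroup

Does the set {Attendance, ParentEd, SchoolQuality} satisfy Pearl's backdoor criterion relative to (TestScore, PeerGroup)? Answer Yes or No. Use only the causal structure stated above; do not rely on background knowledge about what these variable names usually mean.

Yes

Backdoor paths from TestScore to PeerGroup (paths whose first edge points into TestScore):
  P1: TestScore <- ParentEd -> PeerGroup
Condition 1 (no descendant of TestScore in the set): holds — descendants of TestScore are {PeerGroup}; none are in {Attendance, ParentEd, SchoolQuality}.
Condition 2 (every backdoor path blocked by {Attendance, ParentEd, SchoolQuality}):
  P1: blocked at fork node ParentEd ∈ conditioning set.
{Attendance, ParentEd, SchoolQuality} satisfies the backdoor criterion.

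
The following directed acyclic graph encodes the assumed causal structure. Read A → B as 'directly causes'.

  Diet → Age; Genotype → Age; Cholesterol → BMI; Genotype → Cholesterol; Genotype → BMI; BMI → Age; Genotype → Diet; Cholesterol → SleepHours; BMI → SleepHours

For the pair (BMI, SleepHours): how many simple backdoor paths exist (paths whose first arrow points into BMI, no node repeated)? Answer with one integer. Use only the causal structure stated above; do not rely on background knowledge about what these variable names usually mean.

2

A backdoor path from BMI to SleepHours is any simple undirected path whose first edge points into BMI (i.e. leaves BMI via a parent).
Parents of BMI: {Cholesterol, Genotype}.
Enumerating:
  P1: BMI <- Genotype -> Cholesterol -> SleepHours
  P2: BMI <- Cholesterol -> SleepHours
That exhausts the simple backdoor paths. Count: 2.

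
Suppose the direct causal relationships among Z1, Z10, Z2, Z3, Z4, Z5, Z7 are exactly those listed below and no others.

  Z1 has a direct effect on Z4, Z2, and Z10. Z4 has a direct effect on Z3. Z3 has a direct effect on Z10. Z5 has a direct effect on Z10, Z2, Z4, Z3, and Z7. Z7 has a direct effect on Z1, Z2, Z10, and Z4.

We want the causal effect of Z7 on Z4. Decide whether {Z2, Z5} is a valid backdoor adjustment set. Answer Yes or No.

No

Backdoor paths from Z7 to Z4 (paths whose first edge points into Z7):
  P1: Z7 <- Z5 -> Z4
  P2: Z7 <- Z5 -> Z3 <- Z4
  P3: Z7 <- Z5 -> Z3 -> Z10 <- Z1 -> Z4
  P4: Z7 <- Z5 -> Z2 <- Z1 -> Z4
  P5: Z7 <- Z5 -> Z2 <- Z1 -> Z10 <- Z3 <- Z4
  P6: Z7 <- Z5 -> Z10 <- Z1 -> Z4
  P7: Z7 <- Z5 -> Z10 <- Z3 <- Z4
Condition 1 (no descendant of Z7 in the set): FAILS — Z2 is a descendant of Z7.
Condition 2 (every backdoor path blocked by {Z2, Z5}):
  P1: blocked at fork node Z5 ∈ conditioning set.
  P2: blocked at fork node Z5 ∈ conditioning set.
  P3: blocked at fork node Z5 ∈ conditioning set.
  P4: blocked at fork node Z5 ∈ conditioning set.
  P5: blocked at fork node Z5 ∈ conditioning set.
  P6: blocked at fork node Z5 ∈ conditioning set.
  P7: blocked at fork node Z5 ∈ conditioning set.
{Z2, Z5} does not satisfy the backdoor criterion.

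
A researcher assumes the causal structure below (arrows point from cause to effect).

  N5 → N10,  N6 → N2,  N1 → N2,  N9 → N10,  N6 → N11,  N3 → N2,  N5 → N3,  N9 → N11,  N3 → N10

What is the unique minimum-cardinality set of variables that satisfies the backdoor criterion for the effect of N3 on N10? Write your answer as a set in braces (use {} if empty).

Variables eligible for adjustment (non-descendants of N3, excluding N3 and N10): {N1, N11, N5, N6, N9}.
Backdoor paths from N3 to N10:
  P1: N3 <- N5 -> N10
The empty set is not sufficient: P1 (N3 <- N5 -> N10) has no collider blocking it and no conditioned non-collider, so it is open.
Try {N5}:
  P1: blocked at fork node N5 ∈ conditioning set.
{N5} contains no descendant of N3 and blocks every backdoor path.
No other singleton works — e.g. {N1} leaves P1 open — so {N5} is the unique smallest valid adjustment set.

{N5}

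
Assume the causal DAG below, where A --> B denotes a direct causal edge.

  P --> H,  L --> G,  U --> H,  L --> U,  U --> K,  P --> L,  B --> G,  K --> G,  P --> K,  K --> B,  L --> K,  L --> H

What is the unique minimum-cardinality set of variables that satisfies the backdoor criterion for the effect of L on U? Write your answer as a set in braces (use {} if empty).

Variables eligible for adjustment (non-descendants of L, excluding L and U): {P}.
Backdoor paths from L to U:
  P1: L <- P -> K <- U
  P2: L <- P -> H <- U
Each backdoor path contains an unconditioned collider, so every path is already blocked with the empty conditioning set:
  P1: blocked at collider K (neither it nor any descendant is in the conditioning set).
  P2: blocked at collider H (neither it nor any descendant is in the conditioning set).
The empty set is therefore the unique smallest valid set.

{}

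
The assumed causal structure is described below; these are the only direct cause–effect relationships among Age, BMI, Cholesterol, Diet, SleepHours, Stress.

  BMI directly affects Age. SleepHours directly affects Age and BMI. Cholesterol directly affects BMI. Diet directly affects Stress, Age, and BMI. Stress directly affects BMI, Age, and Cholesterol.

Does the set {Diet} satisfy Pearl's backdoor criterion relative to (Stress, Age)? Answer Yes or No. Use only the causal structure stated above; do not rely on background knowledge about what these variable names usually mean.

Yes

Backdoor paths from Stress to Age (paths whose first edge points into Stress):
  P1: Stress <- Diet -> BMI <- SleepHours -> Age
  P2: Stress <- Diet -> BMI -> Age
  P3: Stress <- Diet -> Age
Condition 1 (no descendant of Stress in the set): holds — descendants of Stress are {Age, BMI, Cholesterol}; none are in {Diet}.
Condition 2 (every backdoor path blocked by {Diet}):
  P1: blocked at fork node Diet ∈ conditioning set.
  P2: blocked at fork node Diet ∈ conditioning set.
  P3: blocked at fork node Diet ∈ conditioning set.
{Diet} satisfies the backdoor criterion.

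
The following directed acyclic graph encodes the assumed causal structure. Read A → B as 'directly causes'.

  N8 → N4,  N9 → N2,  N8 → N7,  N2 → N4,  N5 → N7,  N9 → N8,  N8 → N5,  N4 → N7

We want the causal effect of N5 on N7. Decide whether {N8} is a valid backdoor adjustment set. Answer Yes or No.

Backdoor paths from N5 to N7 (paths whose first edge points into N5):
  P1: N5 <- N8 <- N9 -> N2 -> N4 -> N7
  P2: N5 <- N8 -> N4 -> N7
  P3: N5 <- N8 -> N7
Condition 1 (no descendant of N5 in the set): holds — descendants of N5 are {N7}; none are in {N8}.
Condition 2 (every backdoor path blocked by {N8}):
  P1: blocked at chain node N8 ∈ conditioning set.
  P2: blocked at fork node N8 ∈ conditioning set.
  P3: blocked at fork node N8 ∈ conditioning set.
{N8} satisfies the backdoor criterion.

Yes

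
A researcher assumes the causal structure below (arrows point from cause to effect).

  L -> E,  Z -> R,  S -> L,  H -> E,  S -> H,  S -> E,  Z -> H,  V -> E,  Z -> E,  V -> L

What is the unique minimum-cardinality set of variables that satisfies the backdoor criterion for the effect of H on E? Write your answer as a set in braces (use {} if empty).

{S, Z}

Variables eligible for adjustment (non-descendants of H, excluding H and E): {L, R, S, V, Z}.
Backdoor paths from H to E:
  P1: H <- Z -> E
  P2: H <- S -> L <- V -> E
  P3: H <- S -> L -> E
  P4: H <- S -> E
The empty set is not sufficient: P1 (H <- Z -> E) has no collider blocking it and no conditioned non-collider, so it is open.
Try {S, Z}:
  P1: blocked at fork node Z ∈ conditioning set.
  P2: blocked at fork node S ∈ conditioning set.
  P3: blocked at fork node S ∈ conditioning set.
  P4: blocked at fork node S ∈ conditioning set.
{S, Z} contains no descendant of H and blocks every backdoor path.
Every element of {S, Z} is needed (dropping S leaves P3 open; dropping Z leaves P1 open), so no proper subset is valid.
Among all size-2 subsets of the eligible variables, only {S, Z} blocks every backdoor path, so it is the unique smallest valid adjustment set.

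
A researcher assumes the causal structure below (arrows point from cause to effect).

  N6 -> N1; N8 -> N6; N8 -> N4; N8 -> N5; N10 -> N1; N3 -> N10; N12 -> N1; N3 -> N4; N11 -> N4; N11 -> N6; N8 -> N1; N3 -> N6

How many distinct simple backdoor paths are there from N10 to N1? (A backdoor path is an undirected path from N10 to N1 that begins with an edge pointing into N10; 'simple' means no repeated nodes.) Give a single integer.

A backdoor path from N10 to N1 is any simple undirected path whose first edge points into N10 (i.e. leaves N10 via a parent).
Parents of N10: {N3}.
Enumerating:
  P1: N10 <- N3 -> N4 <- N8 -> N6 -> N1
  P2: N10 <- N3 -> N4 <- N8 -> N1
  P3: N10 <- N3 -> N4 <- N11 -> N6 <- N8 -> N1
  P4: N10 <- N3 -> N4 <- N11 -> N6 -> N1
  P5: N10 <- N3 -> N6 <- N8 -> N1
  P6: N10 <- N3 -> N6 <- N11 -> N4 <- N8 -> N1
  P7: N10 <- N3 -> N6 -> N1
That exhausts the simple backdoor paths. Count: 7.

7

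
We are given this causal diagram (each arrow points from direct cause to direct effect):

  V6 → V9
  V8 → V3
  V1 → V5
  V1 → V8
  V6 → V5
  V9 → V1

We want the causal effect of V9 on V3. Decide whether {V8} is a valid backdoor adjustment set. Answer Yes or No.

No

Backdoor paths from V9 to V3 (paths whose first edge points into V9):
  P1: V9 <- V6 -> V5 <- V1 -> V8 -> V3
Condition 1 (no descendant of V9 in the set): FAILS — V8 is a descendant of V9.
Condition 2 (every backdoor path blocked by {V8}):
  P1: blocked at collider V5 (neither it nor any descendant is in the conditioning set).
{V8} does not satisfy the backdoor criterion.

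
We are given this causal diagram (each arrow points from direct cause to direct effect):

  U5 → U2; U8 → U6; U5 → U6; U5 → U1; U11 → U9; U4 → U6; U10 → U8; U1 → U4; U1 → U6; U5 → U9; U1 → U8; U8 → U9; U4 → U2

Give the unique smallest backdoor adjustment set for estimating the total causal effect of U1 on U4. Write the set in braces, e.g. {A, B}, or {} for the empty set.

{}

Variables eligible for adjustment (non-descendants of U1, excluding U1 and U4): {U10, U11, U5}.
Backdoor paths from U1 to U4:
  P1: U1 <- U5 -> U6 <- U4
  P2: U1 <- U5 -> U2 <- U4
  P3: U1 <- U5 -> U9 <- U8 -> U6 <- U4
Each backdoor path contains an unconditioned collider, so every path is already blocked with the empty conditioning set:
  P1: blocked at collider U6 (neither it nor any descendant is in the conditioning set).
  P2: blocked at collider U2 (neither it nor any descendant is in the conditioning set).
  P3: blocked at collider U9 (neither it nor any descendant is in the conditioning set).
The empty set is therefore the unique smallest valid set.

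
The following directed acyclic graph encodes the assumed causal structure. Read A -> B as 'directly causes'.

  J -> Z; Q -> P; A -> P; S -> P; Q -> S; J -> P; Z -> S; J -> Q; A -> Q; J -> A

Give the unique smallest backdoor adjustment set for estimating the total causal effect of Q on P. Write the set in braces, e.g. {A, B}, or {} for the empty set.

{A, J}

Variables eligible for adjustment (non-descendants of Q, excluding Q and P): {A, J, Z}.
Backdoor paths from Q to P:
  P1: Q <- J -> A -> P
  P2: Q <- J -> Z -> S -> P
  P3: Q <- J -> P
  P4: Q <- A <- J -> Z -> S -> P
  P5: Q <- A <- J -> P
  P6: Q <- A -> P
The empty set is not sufficient: P1 (Q <- J -> A -> P) has no collider blocking it and no conditioned non-collider, so it is open.
Try {A, J}:
  P1: blocked at fork node J ∈ conditioning set.
  P2: blocked at fork node J ∈ conditioning set.
  P3: blocked at fork node J ∈ conditioning set.
  P4: blocked at chain node A ∈ conditioning set.
  P5: blocked at chain node A ∈ conditioning set.
  P6: blocked at fork node A ∈ conditioning set.
{A, J} contains no descendant of Q and blocks every backdoor path.
Every element of {A, J} is needed (dropping A leaves P6 open; dropping J leaves P2 open), so no proper subset is valid.
Among all size-2 subsets of the eligible variables, only {A, J} blocks every backdoor path, so it is the unique smallest valid adjustment set.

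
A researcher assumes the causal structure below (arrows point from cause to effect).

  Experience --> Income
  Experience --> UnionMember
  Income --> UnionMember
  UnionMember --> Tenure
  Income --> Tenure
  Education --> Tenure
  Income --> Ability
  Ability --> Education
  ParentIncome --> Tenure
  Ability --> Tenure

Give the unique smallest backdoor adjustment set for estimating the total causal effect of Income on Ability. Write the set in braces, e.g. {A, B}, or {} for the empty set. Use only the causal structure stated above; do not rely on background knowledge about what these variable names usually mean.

{}

Variables eligible for adjustment (non-descendants of Income, excluding Income and Ability): {Experience, ParentIncome}.
Backdoor paths from Income to Ability:
  P1: Income <- Experience -> UnionMember -> Tenure <- Ability
  P2: Income <- Experience -> UnionMember -> Tenure <- Education <- Ability
Each backdoor path contains an unconditioned collider, so every path is already blocked with the empty conditioning set:
  P1: blocked at collider Tenure (neither it nor any descendant is in the conditioning set).
  P2: blocked at collider Tenure (neither it nor any descendant is in the conditioning set).
The empty set is therefore the unique smallest valid set.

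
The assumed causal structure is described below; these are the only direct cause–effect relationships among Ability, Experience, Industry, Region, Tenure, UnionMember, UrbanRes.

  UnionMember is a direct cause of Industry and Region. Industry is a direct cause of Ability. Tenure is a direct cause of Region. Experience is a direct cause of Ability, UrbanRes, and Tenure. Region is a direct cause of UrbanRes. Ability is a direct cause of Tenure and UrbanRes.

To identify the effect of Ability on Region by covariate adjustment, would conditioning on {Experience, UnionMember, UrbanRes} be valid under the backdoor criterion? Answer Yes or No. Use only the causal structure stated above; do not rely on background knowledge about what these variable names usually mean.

No

Backdoor paths from Ability to Region (paths whose first edge points into Ability):
  P1: Ability <- Experience -> Tenure -> Region
  P2: Ability <- Experience -> UrbanRes <- Region
  P3: Ability <- Industry <- UnionMember -> Region
Condition 1 (no descendant of Ability in the set): FAILS — UrbanRes is a descendant of Ability.
Condition 2 (every backdoor path blocked by {Experience, UnionMember, UrbanRes}):
  P1: blocked at fork node Experience ∈ conditioning set.
  P2: blocked at fork node Experience ∈ conditioning set.
  P3: blocked at fork node UnionMember ∈ conditioning set.
{Experience, UnionMember, UrbanRes} does not satisfy the backdoor criterion.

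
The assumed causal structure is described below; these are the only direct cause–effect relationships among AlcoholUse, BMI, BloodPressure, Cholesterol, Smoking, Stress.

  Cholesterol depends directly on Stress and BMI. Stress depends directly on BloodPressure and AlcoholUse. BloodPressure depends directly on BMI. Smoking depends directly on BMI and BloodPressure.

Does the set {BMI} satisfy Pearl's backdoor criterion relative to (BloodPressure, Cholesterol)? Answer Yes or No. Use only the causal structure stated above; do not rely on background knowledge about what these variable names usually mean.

Backdoor paths from BloodPressure to Cholesterol (paths whose first edge points into BloodPressure):
  P1: BloodPressure <- BMI -> Cholesterol
Condition 1 (no descendant of BloodPressure in the set): holds — descendants of BloodPressure are {Cholesterol, Smoking, Stress}; none are in {BMI}.
Condition 2 (every backdoor path blocked by {BMI}):
  P1: blocked at fork node BMI ∈ conditioning set.
{BMI} satisfies the backdoor criterion.

Yes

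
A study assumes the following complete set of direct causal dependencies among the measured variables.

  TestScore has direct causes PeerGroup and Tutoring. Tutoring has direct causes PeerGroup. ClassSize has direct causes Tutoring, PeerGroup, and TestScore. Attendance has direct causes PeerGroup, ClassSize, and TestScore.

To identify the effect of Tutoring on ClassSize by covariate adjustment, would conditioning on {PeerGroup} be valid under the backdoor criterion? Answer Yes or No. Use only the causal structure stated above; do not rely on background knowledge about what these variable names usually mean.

Yes

Backdoor paths from Tutoring to ClassSize (paths whose first edge points into Tutoring):
  P1: Tutoring <- PeerGroup -> TestScore -> ClassSize
  P2: Tutoring <- PeerGroup -> TestScore -> Attendance <- ClassSize
  P3: Tutoring <- PeerGroup -> ClassSize
  P4: Tutoring <- PeerGroup -> Attendance <- TestScore -> ClassSize
  P5: Tutoring <- PeerGroup -> Attendance <- ClassSize
Condition 1 (no descendant of Tutoring in the set): holds — descendants of Tutoring are {Attendance, ClassSize, TestScore}; none are in {PeerGroup}.
Condition 2 (every backdoor path blocked by {PeerGroup}):
  P1: blocked at fork node PeerGroup ∈ conditioning set.
  P2: blocked at fork node PeerGroup ∈ conditioning set.
  P3: blocked at fork node PeerGroup ∈ conditioning set.
  P4: blocked at fork node PeerGroup ∈ conditioning set.
  P5: blocked at fork node PeerGroup ∈ conditioning set.
{PeerGroup} satisfies the backdoor criterion.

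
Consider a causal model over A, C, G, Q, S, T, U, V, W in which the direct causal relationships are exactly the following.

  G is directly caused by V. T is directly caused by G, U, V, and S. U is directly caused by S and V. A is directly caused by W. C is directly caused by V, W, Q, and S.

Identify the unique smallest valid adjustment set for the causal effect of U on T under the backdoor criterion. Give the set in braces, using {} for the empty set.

Variables eligible for adjustment (non-descendants of U, excluding U and T): {A, C, G, Q, S, V, W}.
Backdoor paths from U to T:
  P1: U <- S -> C <- V -> G -> T
  P2: U <- S -> C <- V -> T
  P3: U <- S -> T
  P4: U <- V -> G -> T
  P5: U <- V -> C <- S -> T
  P6: U <- V -> T
The empty set is not sufficient: P3 (U <- S -> T) has no collider blocking it and no conditioned non-collider, so it is open.
Try {S, V}:
  P1: blocked at fork node S ∈ conditioning set.
  P2: blocked at fork node S ∈ conditioning set.
  P3: blocked at fork node S ∈ conditioning set.
  P4: blocked at fork node V ∈ conditioning set.
  P5: blocked at fork node V ∈ conditioning set.
  P6: blocked at fork node V ∈ conditioning set.
{S, V} contains no descendant of U and blocks every backdoor path.
Every element of {S, V} is needed (dropping S leaves P3 open; dropping V leaves P4 open), so no proper subset is valid.
Among all size-2 subsets of the eligible variables, only {S, V} blocks every backdoor path, so it is the unique smallest valid adjustment set.

{S, V}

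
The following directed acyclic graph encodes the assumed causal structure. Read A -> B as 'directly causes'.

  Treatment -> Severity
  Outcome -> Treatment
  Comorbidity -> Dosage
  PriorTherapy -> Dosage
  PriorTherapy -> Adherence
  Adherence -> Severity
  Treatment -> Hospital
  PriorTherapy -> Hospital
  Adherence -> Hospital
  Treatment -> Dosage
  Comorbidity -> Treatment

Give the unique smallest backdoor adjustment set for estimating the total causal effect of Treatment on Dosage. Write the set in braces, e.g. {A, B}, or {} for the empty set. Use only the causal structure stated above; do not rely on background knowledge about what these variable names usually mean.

{Comorbidity}

Variables eligible for adjustment (non-descendants of Treatment, excluding Treatment and Dosage): {Adherence, Comorbidity, Outcome, PriorTherapy}.
Backdoor paths from Treatment to Dosage:
  P1: Treatment <- Comorbidity -> Dosage
The empty set is not sufficient: P1 (Treatment <- Comorbidity -> Dosage) has no collider blocking it and no conditioned non-collider, so it is open.
Try {Comorbidity}:
  P1: blocked at fork node Comorbidity ∈ conditioning set.
{Comorbidity} contains no descendant of Treatment and blocks every backdoor path.
No other singleton works — e.g. {PriorTherapy} leaves P1 open — so {Comorbidity} is the unique smallest valid adjustment set.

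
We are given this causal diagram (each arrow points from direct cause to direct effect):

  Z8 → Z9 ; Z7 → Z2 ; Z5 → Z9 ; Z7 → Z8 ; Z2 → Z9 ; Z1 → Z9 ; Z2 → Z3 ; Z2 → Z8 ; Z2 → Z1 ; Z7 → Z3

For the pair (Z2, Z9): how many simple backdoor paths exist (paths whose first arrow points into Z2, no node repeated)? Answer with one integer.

1

A backdoor path from Z2 to Z9 is any simple undirected path whose first edge points into Z2 (i.e. leaves Z2 via a parent).
Parents of Z2: {Z7}.
Enumerating:
  P1: Z2 <- Z7 -> Z8 -> Z9
That exhausts the simple backdoor paths. Count: 1.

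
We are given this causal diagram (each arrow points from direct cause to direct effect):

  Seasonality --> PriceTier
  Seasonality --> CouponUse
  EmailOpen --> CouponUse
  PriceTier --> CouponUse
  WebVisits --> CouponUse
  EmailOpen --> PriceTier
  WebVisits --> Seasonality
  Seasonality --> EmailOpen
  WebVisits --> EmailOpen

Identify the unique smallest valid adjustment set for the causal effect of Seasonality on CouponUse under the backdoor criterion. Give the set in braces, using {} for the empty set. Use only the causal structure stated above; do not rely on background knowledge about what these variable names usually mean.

{WebVisits}

Variables eligible for adjustment (non-descendants of Seasonality, excluding Seasonality and CouponUse): {WebVisits}.
Backdoor paths from Seasonality to CouponUse:
  P1: Seasonality <- WebVisits -> EmailOpen -> PriceTier -> CouponUse
  P2: Seasonality <- WebVisits -> EmailOpen -> CouponUse
  P3: Seasonality <- WebVisits -> CouponUse
The empty set is not sufficient: P1 (Seasonality <- WebVisits -> EmailOpen -> PriceTier -> CouponUse) has no collider blocking it and no conditioned non-collider, so it is open.
Try {WebVisits}:
  P1: blocked at fork node WebVisits ∈ conditioning set.
  P2: blocked at fork node WebVisits ∈ conditioning set.
  P3: blocked at fork node WebVisits ∈ conditioning set.
{WebVisits} contains no descendant of Seasonality and blocks every backdoor path.
{WebVisits} is the unique smallest valid adjustment set.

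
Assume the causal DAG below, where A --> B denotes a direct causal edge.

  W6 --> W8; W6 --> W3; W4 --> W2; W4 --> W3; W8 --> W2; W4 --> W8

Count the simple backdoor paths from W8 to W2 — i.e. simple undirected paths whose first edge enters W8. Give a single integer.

2

A backdoor path from W8 to W2 is any simple undirected path whose first edge points into W8 (i.e. leaves W8 via a parent).
Parents of W8: {W4, W6}.
Enumerating:
  P1: W8 <- W6 -> W3 <- W4 -> W2
  P2: W8 <- W4 -> W2
That exhausts the simple backdoor paths. Count: 2.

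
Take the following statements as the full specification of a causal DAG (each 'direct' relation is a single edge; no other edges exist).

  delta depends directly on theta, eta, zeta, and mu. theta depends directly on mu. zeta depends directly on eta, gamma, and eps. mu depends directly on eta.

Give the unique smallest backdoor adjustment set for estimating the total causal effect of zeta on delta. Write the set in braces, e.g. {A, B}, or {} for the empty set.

{eta}

Variables eligible for adjustment (non-descendants of zeta, excluding zeta and delta): {eps, eta, gamma, mu, theta}.
Backdoor paths from zeta to delta:
  P1: zeta <- eta -> mu -> theta -> delta
  P2: zeta <- eta -> mu -> delta
  P3: zeta <- eta -> delta
The empty set is not sufficient: P1 (zeta <- eta -> mu -> theta -> delta) has no collider blocking it and no conditioned non-collider, so it is open.
Try {eta}:
  P1: blocked at fork node eta ∈ conditioning set.
  P2: blocked at fork node eta ∈ conditioning set.
  P3: blocked at fork node eta ∈ conditioning set.
{eta} contains no descendant of zeta and blocks every backdoor path.
No other singleton works — e.g. {mu} leaves P3 open — so {eta} is the unique smallest valid adjustment set.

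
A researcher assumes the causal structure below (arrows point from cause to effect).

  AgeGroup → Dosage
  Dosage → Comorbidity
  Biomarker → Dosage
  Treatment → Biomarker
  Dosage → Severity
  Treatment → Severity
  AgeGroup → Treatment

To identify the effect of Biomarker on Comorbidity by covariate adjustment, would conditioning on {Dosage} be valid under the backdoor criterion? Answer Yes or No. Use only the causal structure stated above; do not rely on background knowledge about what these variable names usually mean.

Backdoor paths from Biomarker to Comorbidity (paths whose first edge points into Biomarker):
  P1: Biomarker <- Treatment <- AgeGroup -> Dosage -> Comorbidity
  P2: Biomarker <- Treatment -> Severity <- Dosage -> Comorbidity
Condition 1 (no descendant of Biomarker in the set): FAILS — Dosage is a descendant of Biomarker.
Condition 2 (every backdoor path blocked by {Dosage}):
  P1: blocked at chain node Dosage ∈ conditioning set.
  P2: blocked at collider Severity (neither it nor any descendant is in the conditioning set).
{Dosage} does not satisfy the backdoor criterion.

No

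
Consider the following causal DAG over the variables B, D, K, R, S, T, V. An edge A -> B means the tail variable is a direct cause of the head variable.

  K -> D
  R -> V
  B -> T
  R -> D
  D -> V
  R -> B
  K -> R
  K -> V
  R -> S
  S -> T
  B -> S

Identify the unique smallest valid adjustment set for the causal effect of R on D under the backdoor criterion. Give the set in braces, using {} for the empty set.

{K}

Variables eligible for adjustment (non-descendants of R, excluding R and D): {K}.
Backdoor paths from R to D:
  P1: R <- K -> D
  P2: R <- K -> V <- D
The empty set is not sufficient: P1 (R <- K -> D) has no collider blocking it and no conditioned non-collider, so it is open.
Try {K}:
  P1: blocked at fork node K ∈ conditioning set.
  P2: blocked at fork node K ∈ conditioning set.
{K} contains no descendant of R and blocks every backdoor path.
{K} is the unique smallest valid adjustment set.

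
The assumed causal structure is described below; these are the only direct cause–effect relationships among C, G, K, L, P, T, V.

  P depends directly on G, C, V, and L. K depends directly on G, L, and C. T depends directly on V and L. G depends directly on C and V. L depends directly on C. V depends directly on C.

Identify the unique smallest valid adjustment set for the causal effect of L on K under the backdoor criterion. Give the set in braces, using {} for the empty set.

{C}

Variables eligible for adjustment (non-descendants of L, excluding L and K): {C, G, V}.
Backdoor paths from L to K:
  P1: L <- C -> V -> G -> K
  P2: L <- C -> V -> P <- G -> K
  P3: L <- C -> G -> K
  P4: L <- C -> P <- V -> G -> K
  P5: L <- C -> P <- G -> K
  P6: L <- C -> K
The empty set is not sufficient: P1 (L <- C -> V -> G -> K) has no collider blocking it and no conditioned non-collider, so it is open.
Try {C}:
  P1: blocked at fork node C ∈ conditioning set.
  P2: blocked at fork node C ∈ conditioning set.
  P3: blocked at fork node C ∈ conditioning set.
  P4: blocked at fork node C ∈ conditioning set.
  P5: blocked at fork node C ∈ conditioning set.
  P6: blocked at fork node C ∈ conditioning set.
{C} contains no descendant of L and blocks every backdoor path.
No other singleton works — e.g. {V} leaves P3 open — so {C} is the unique smallest valid adjustment set.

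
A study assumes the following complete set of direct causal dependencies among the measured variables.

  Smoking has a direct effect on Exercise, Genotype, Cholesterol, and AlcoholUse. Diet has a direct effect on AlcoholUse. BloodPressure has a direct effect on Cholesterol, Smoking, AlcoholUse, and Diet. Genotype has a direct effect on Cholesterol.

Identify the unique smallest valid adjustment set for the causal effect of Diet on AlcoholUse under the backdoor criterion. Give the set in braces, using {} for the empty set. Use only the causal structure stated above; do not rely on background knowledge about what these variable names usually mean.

Variables eligible for adjustment (non-descendants of Diet, excluding Diet and AlcoholUse): {BloodPressure, Cholesterol, Exercise, Genotype, Smoking}.
Backdoor paths from Diet to AlcoholUse:
  P1: Diet <- BloodPressure -> Smoking -> AlcoholUse
  P2: Diet <- BloodPressure -> AlcoholUse
  P3: Diet <- BloodPressure -> Cholesterol <- Smoking -> AlcoholUse
  P4: Diet <- BloodPressure -> Cholesterol <- Genotype <- Smoking -> AlcoholUse
The empty set is not sufficient: P1 (Diet <- BloodPressure -> Smoking -> AlcoholUse) has no collider blocking it and no conditioned non-collider, so it is open.
Try {BloodPressure}:
  P1: blocked at fork node BloodPressure ∈ conditioning set.
  P2: blocked at fork node BloodPressure ∈ conditioning set.
  P3: blocked at fork node BloodPressure ∈ conditioning set.
  P4: blocked at fork node BloodPressure ∈ conditioning set.
{BloodPressure} contains no descendant of Diet and blocks every backdoor path.
No other singleton works — e.g. {Smoking} leaves P2 open — so {BloodPressure} is the unique smallest valid adjustment set.

{BloodPressure}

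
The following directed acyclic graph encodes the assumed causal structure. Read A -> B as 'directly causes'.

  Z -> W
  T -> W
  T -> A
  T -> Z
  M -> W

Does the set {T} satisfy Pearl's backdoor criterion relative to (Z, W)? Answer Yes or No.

Yes

Backdoor paths from Z to W (paths whose first edge points into Z):
  P1: Z <- T -> W
Condition 1 (no descendant of Z in the set): holds — descendants of Z are {W}; none are in {T}.
Condition 2 (every backdoor path blocked by {T}):
  P1: blocked at fork node T ∈ conditioning set.
{T} satisfies the backdoor criterion.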